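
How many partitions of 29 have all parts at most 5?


Using the generating function (1-x)^(-1)(1-x^2)^(-1)...(1-x^5)^(-1),
the coefficient of x^29 counts these restricted partitions.
Result = 603

603


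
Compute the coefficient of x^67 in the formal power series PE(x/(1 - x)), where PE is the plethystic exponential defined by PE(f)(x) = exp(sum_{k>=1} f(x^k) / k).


For f(x) = x/(1 - x) we have
sum_{k>=1} f(x^k) / k = sum_{k>=1} (1/k) * x^k / (1 - x^k) = sum_{k, m >= 1} x^(k m) / k,
which after exponentiating simplifies to
PE(x/(1 - x)) = prod_{k>=1} 1 / (1 - x^k).
This is the generating function for the partition function p(n), so the coefficient of x^67 is p(67).
Computing p(67) by dynamic programming over parts 1, 2, ..., 67: p(67) = 2679689.

2679689


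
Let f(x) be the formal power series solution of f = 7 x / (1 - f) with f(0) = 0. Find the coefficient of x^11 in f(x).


Apply Lagrange inversion: f = 7 x * phi(f) with phi(t) = 1/(1 - t), so
[x^n] f = 7^n * (1/n) [t^(n-1)] phi(t)^n = 7^n * (1/n) [t^(n-1)] (1 - t)^(-n) = 7^n * (1/n) C(2n - 2, n - 1) = 7^n * C_{n-1}.
For n = 11: C_10 = C(20, 10) / 11 = 184756/11 = 16796.
With the 7^11 = 1977326743 factor, the coefficient is 1977326743 * 16796 = 33211179975428.

33211179975428


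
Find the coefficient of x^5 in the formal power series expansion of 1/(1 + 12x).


Write 1/(1 + c x) = 1/(1 - (-c) x) and apply the geometric-series identity
1/(1 - y) = sum_{k>=0} y^k to get 1/(1 + c x) = sum_{k>=0} (-c)^k x^k.
So the coefficient of x^k is (-c)^k = (-1)^k * c^k.
Here c = 12 and k = 5:
(-12)^5 = -1 * 248832 = -248832

-248832


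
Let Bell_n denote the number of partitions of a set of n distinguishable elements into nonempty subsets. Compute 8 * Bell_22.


Bell_22 can be computed from the Bell triangle or from Dobinski's identity Bell_n = (1/e) * sum_{k>=0} k^n / k!.
Computing Bell_22 = 4506715738447323.
Then 8 * 4506715738447323 = 36053725907578584.

36053725907578584


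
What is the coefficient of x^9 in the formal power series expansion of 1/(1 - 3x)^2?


The general identity 1/(1 - c x)^r = sum_{k>=0} c^k C(k + r - 1, r - 1) x^k follows by substituting y = c x into 1/(1 - y)^r = sum_{k>=0} C(k + r - 1, r - 1) y^k.
For c = 3, r = 2, k = 9:
3^9 * C(10, 1) = 19683 * 10 = 196830.

196830


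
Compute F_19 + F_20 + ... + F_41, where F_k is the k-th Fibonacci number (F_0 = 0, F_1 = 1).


Use the identity sum_{k=0}^{N} F_k = F_{N+2} - 1 (which follows from F_{k+2} - F_{k+1} = F_k). Then
sum_{k=19}^{41} F_k = (F_{43} - 1) - (F_{20} - 1) = F_{43} - F_{20}.
Computing: F_{43} = 433494437, F_{20} = 6765, so
Sum = 433494437 - 6765 = 433487672.

433487672


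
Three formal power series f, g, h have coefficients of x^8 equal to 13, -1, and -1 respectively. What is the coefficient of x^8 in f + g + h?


Series addition is componentwise:
13 + -1 + -1
= 11

11


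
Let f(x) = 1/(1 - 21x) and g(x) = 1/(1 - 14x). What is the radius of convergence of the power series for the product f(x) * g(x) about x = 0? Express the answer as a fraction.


The radius of 1/(1 - 21x) is 1/21 (nearest singularity at x = 1/21), and the radius of 1/(1 - 14x) is 1/14.
The product f(x)*g(x) = 1/((1 - 21x)(1 - 14x)) has singularities at both 1/21 and 1/14, so its radius of convergence is the distance to the nearest one:
min(1/21, 1/14) = 1/21.

1/21


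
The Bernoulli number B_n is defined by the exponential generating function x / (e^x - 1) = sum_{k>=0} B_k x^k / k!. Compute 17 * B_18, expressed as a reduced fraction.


Bernoulli numbers can also be computed recursively via B_0 = 1 and sum_{j=0}^{m} C(m+1, j) B_j = 0 for m >= 1. Odd-index Bernoulli numbers vanish for k >= 3.
Computing B_18 = 43867/798, so 17 * B_18 = 17 * 43867/798 = 745739/798.

745739/798


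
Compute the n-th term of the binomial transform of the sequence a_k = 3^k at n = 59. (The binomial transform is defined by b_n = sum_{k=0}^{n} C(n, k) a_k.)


With a_k = 3^k, b_n = sum_{k=0}^{n} C(n, k) 3^k = (1 + 3)^n by the binomial theorem.
For n = 59: (1 + 3)^59 = 4^59 = 332306998946228968225951765070086144.

332306998946228968225951765070086144


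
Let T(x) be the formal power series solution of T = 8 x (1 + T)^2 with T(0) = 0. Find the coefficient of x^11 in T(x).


Apply the Lagrange inversion formula: if T = 8 x * phi(T) with phi(t) = (1 + t)^2, then [x^n] T = 8^n * (1/n) [t^(n-1)] phi(t)^n = 8^n * (1/n) [t^(n-1)] (1 + t)^(2n) = 8^n * (1/n) C(2n, n-1).
Using the identity C(2n, n-1) = C(2n, n) * n / (n+1), the unscaled factor equals C(2n, n) / (n+1) = C_n, the n-th Catalan number.
For n = 11: C_11 = C(22, 11) / 12 = 705432/12 = 58786.
With the 8^11 = 8589934592 factor, the coefficient is 8589934592 * 58786 = 504967894925312.

504967894925312


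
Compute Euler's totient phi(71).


phi(n) counts integers in [1, n] coprime to n. Using the multiplicative formula phi(n) = n * prod_{p | n} (1 - 1/p):
71 = 71, so
phi(71) = 71 * (1 - 1/71) = 70.

70


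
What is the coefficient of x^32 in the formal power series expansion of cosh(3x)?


The Maclaurin series is cosh(t) = sum_{m>=0} t^(2m) / (2m)!, so substituting t = 3x, only even powers of x are nonzero, with coefficient of x^(2m) equal to 3^(2m) / (2m)!.
For x^32 the coefficient is 3^32/32! = 1853020188851841/263130836933693530167218012160000000 = 387420489/55014121340467297648640000000.

387420489/55014121340467297648640000000


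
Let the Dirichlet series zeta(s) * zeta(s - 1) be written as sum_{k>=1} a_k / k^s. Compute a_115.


Convolution gives a_k = sum_{d | k} d * 1 = sum_{d | k} d = sigma(k), the sum of positive divisors of k.
For k = 115, the divisors are 1, 5, 23, 115, so
sigma(115) = 1 + 5 + 23 + 115 = 144.

144


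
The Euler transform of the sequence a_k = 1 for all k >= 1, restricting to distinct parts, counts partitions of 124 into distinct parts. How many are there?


Partitions of 124 into distinct parts can be computed via generating function.
Product (1+x)(1+x^2)(1+x^3)...
The coefficient of x^124 = 2974400

2974400


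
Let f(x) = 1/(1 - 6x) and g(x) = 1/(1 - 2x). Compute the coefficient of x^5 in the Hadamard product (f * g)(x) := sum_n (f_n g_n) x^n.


f has coefficients f_k = 6^k and g has coefficients g_k = 2^k, so the Hadamard product has coefficient (f*g)_k = 6^k * 2^k = 12^k.
For k = 5: 12^5 = 248832.

248832


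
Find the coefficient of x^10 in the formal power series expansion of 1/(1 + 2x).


Write 1/(1 + c x) = 1/(1 - (-c) x) and apply the geometric-series identity
1/(1 - y) = sum_{k>=0} y^k to get 1/(1 + c x) = sum_{k>=0} (-c)^k x^k.
So the coefficient of x^k is (-c)^k = (-1)^k * c^k.
Here c = 2 and k = 10:
(-2)^10 = 1 * 1024 = 1024

1024


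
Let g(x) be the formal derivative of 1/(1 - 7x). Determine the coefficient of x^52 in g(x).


Differentiate termwise: d/dx sum_{k>=0} 7^k x^k = sum_{k>=1} k 7^k x^(k-1) = sum_{j>=0} (j+1) 7^(j+1) x^j.
Equivalently, d/dx [1/(1 - 7x)] = 7/(1 - 7x)^2.
For j = 52: 53 * 7^53 = 53 * 616873509628062366290756156815389726793178407 = 32694296010287305413410076311215655520038455571.

32694296010287305413410076311215655520038455571


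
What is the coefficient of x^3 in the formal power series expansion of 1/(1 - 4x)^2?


The general identity 1/(1 - c x)^r = sum_{k>=0} c^k C(k + r - 1, r - 1) x^k follows by substituting y = c x into 1/(1 - y)^r = sum_{k>=0} C(k + r - 1, r - 1) y^k.
For c = 4, r = 2, k = 3:
4^3 * C(4, 1) = 64 * 4 = 256.

256


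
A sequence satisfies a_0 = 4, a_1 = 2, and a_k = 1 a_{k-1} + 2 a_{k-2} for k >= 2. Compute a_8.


The characteristic equation is t^2 - 1 t - 2 = 0, with roots r_1 = 2 and r_2 = -1 (so c_1 = r_1 + r_2, c_2 = -r_1 r_2 as required).
One can use the closed form a_n = A r_1^n + B r_2^n, but direct iteration is more reliable:
a_0 = 4, a_1 = 2, a_2 = 10, a_3 = 14, a_4 = 34, a_5 = 62, a_6 = 130, a_7 = 254, a_8 = 514.
So a_8 = 514.

514


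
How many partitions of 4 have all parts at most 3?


Using the generating function (1-x)^(-1)(1-x^2)^(-1)(1-x^3)^(-1),
the coefficient of x^4 counts these restricted partitions.
Result = 4

4


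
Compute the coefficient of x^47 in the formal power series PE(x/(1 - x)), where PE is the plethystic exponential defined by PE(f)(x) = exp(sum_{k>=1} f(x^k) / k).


For f(x) = x/(1 - x) we have
sum_{k>=1} f(x^k) / k = sum_{k>=1} (1/k) * x^k / (1 - x^k) = sum_{k, m >= 1} x^(k m) / k,
which after exponentiating simplifies to
PE(x/(1 - x)) = prod_{k>=1} 1 / (1 - x^k).
This is the generating function for the partition function p(n), so the coefficient of x^47 is p(47).
Computing p(47) by dynamic programming over parts 1, 2, ..., 47: p(47) = 124754.

124754


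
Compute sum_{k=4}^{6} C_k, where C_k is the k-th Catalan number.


C_4 through C_6: 14, 42, 132
Sum = 14 + 42 + 132
= 188

188


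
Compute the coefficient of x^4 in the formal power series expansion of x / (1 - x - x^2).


Let f(x) = sum_{k>=0} a_k x^k. Multiplying f(x) * (1 - x - x^2) = x and matching coefficients gives a_0 = 0, a_1 = 1, and a_k = a_{k-1} + a_{k-2} for k >= 2. These are the Fibonacci numbers F_k.
Iterating from F_0 = 0, F_1 = 1:
F_0=0, F_1=1, F_2=1, F_3=2, F_4=3
F_4 = 3.

3


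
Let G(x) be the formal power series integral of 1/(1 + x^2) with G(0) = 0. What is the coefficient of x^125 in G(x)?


1/(1 + x^2) = sum_{j>=0} (-1)^j x^(2j). Integrating termwise with G(0) = 0:
G(x) = sum_{j>=0} (-1)^j x^(2j+1) / (2j+1) = arctan(x).
Only odd powers are nonzero. For x^125 write 125 = 2*62 + 1, giving
(-1)^62 / 125 = 1/125 = 1/125.

1/125


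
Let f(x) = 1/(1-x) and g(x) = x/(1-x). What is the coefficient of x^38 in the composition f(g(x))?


First simplify the composition: f(g(x)) = 1/(1 - x/(1-x)) = (1-x)/((1-x) - x) = (1-x)/(1-2x).
Now extract the coefficient. Write (1-x)/(1-2x) = 1/(1-2x) - x/(1-2x).
The coefficient of x^n in 1/(1-2x) is 2^n, and in x/(1-2x) is 2^(n-1) (for n >= 1).
So the coefficient of x^38 is 2^38 - 2^37 = 274877906944 - 137438953472 = 137438953472.

137438953472


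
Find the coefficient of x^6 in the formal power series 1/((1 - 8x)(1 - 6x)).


By partial fractions or Cauchy convolution:
The coefficient equals sum_{k=0}^{6} 8^k * 6^(6-k).
= 908608

908608


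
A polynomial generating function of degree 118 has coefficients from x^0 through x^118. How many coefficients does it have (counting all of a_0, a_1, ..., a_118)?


A polynomial of degree 118 takes the form a_0 + a_1 x + ... + a_118 x^118.
The number of coefficients is 118 + 1 = 119.

119


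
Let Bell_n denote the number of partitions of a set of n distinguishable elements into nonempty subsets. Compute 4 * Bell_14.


Bell_14 can be computed from the Bell triangle or from Dobinski's identity Bell_n = (1/e) * sum_{k>=0} k^n / k!.
Computing Bell_14 = 190899322.
Then 4 * 190899322 = 763597288.

763597288


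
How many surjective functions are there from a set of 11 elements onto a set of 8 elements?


By inclusion-exclusion on which target elements are missed, the number of surjections from an n-set onto a k-set is
surj(n, k) = sum_{j=0}^{k} (-1)^j C(k, j) (k - j)^n.
Equivalently surj(n, k) = k! * S(n, k), where S(n, k) is the Stirling number of the second kind.
For n = 11, k = 8:
S(11, 8) = 11880, so
surj = 8! * 11880 = 40320 * 11880 = 479001600.

479001600


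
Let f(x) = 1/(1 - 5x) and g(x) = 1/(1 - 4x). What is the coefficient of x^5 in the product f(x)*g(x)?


The coefficient of x^n in f*g is the Cauchy product: sum_{k=0}^{n} a^k * b^(n-k).
With a=5, b=4, n=5:
sum_{k=0}^{5} 5^k * 4^(5-k)
= 11529

11529


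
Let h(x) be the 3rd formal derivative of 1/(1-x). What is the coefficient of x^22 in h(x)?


Differentiating 3 times: d^3/dx^3 [1/(1-x)] = 3!/(1-x)^4.
The expansion 1/(1-x)^4 = sum_{k>=0} C(k+3, 3) x^k, so the coefficient of x^n in 3!/(1-x)^4 is 3! * C(n+3, 3).
For n = 22: 6 * C(25, 3) = 6 * 2300 = 13800

13800


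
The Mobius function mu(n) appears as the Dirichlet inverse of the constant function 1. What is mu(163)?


163 = 163 (all distinct primes).
mu(163) = (-1)^1 = -1

-1


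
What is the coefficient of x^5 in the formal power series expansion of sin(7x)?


The Maclaurin series is sin(t) = sum_{k>=0} (-1)^k t^(2k+1) / (2k+1)!, so substituting t = 7x, only odd powers of x are nonzero, with coefficient of x^(2k+1) equal to (-1)^k 7^(2k+1) / (2k+1)!.
Write 5 = 2*2 + 1, giving the coefficient (-1)^2 * 7^5 / 5! = 16807/120 = 16807/120.

16807/120


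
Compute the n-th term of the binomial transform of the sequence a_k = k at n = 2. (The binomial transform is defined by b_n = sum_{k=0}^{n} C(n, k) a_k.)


With a_k = k, b_n = sum_{k=0}^{n} C(n, k) k. Using k * C(n, k) = n * C(n-1, k-1) gives b_n = n * sum_{k>=1} C(n-1, k-1) = n * 2^(n-1).
For n = 2: 2 * 2^1 = 2 * 2 = 4.

4


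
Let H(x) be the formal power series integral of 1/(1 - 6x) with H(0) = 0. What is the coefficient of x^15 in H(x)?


1/(1 - 6x) = sum_{k>=0} 6^k x^k. Integrating termwise with H(0) = 0:
H(x) = sum_{k>=0} 6^k x^(k+1) / (k+1) = sum_{m>=1} 6^(m-1) x^m / m.
For m = 15: 6^14/15 = 78364164096/15 = 26121388032/5.

26121388032/5


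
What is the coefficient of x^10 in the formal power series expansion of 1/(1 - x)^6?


The expansion 1/(1 - x)^r = sum_{k>=0} C(k + r - 1, r - 1) x^k follows from the multiset / negative-binomial theorem (or from repeated differentiation of the geometric series).
For r = 6 and k = 10:
C(15, 5) = 1307674368000 / (120 * 3628800) = 3003.

3003


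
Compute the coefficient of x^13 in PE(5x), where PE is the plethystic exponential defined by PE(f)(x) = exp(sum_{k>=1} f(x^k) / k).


With f(x) = 5x, the exponent is sum_{k>=1} 5 x^k / k = 5 * (-ln(1 - x)). Exponentiating:
PE(5x) = exp(-5 ln(1 - x)) = 1/(1 - x)^5.
By the negative binomial expansion, [x^n] 1/(1 - x)^5 = C(n + 4, 4).
For n = 13: C(17, 4) = 2380.

2380


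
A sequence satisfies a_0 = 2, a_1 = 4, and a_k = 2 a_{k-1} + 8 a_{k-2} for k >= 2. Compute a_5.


The characteristic equation is t^2 - 2 t - 8 = 0, with roots r_1 = 4 and r_2 = -2 (so c_1 = r_1 + r_2, c_2 = -r_1 r_2 as required).
One can use the closed form a_n = A r_1^n + B r_2^n, but direct iteration is more reliable:
a_0 = 2, a_1 = 4, a_2 = 24, a_3 = 80, a_4 = 352, a_5 = 1344.
So a_5 = 1344.

1344


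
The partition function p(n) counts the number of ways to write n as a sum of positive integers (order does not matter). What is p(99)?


Using the generating function prod_{k>=1} 1/(1-x^k), we compute p(99).
By dynamic programming over parts 1 through 99:
p(99) = 169229875

169229875


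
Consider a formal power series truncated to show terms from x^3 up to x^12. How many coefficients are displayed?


From x^3 to x^12 inclusive, the count is 12 - 3 + 1 = 10.

10


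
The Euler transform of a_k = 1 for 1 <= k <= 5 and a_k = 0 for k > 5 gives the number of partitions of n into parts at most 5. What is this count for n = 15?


Partitions of 15 into parts at most 5:
Using generating function (1-x)^(-1)(1-x^2)^(-1)...(1-x^5)^(-1),
the coefficient of x^15 = 84

84


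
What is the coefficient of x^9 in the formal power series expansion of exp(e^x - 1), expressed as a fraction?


exp(e^x - 1) is the exponential generating function for the Bell numbers Bell_k: exp(e^x - 1) = sum_{k>=0} Bell_k x^k / k!.
So the coefficient of x^9 in exp(e^x - 1) is Bell_9 / 9!.
Computing: Bell_9 = 21147 and 9! = 362880, giving
21147/362880 = 1007/17280.

1007/17280


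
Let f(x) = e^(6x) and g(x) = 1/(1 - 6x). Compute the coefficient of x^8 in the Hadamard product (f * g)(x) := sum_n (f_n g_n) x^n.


Expanding: f_k = 6^k/k! (from e^(6x)) and g_k = 6^k (from 1/(1 - 6x)). So the Hadamard coefficient (f * g)_k = 6^k 6^k / k! = (36)^k / k!.
For k = 8: 36^8/8! = 2821109907456/40320 = 2448880128/35.

2448880128/35


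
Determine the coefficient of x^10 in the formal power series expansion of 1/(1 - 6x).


The geometric series identity gives 1/(1 - c x) = sum_{k>=0} c^k x^k, so the coefficient of x^k is c^k.
Here c = 6 and k = 10.
Computing: 6^10 = 60466176

60466176


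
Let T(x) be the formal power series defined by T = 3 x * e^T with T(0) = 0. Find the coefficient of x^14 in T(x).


Apply the Lagrange inversion formula: if T = 3 x * phi(T) with phi(t) = e^t, then
[x^n] T = 3^n * (1/n) [t^(n-1)] phi(t)^n = 3^n * (1/n) [t^(n-1)] e^(n t) = 3^n * (1/n) * n^(n-1) / (n-1)! = 3^n * n^(n-1) / n!.
When c = 1 this is the Cayley count of rooted labeled trees on n vertices, divided by n!.
For n = 14: 3^14 * 14^13 / 14! = 4782969 * 793714773254144/87178291200 = 155678889129876/3575.

155678889129876/3575


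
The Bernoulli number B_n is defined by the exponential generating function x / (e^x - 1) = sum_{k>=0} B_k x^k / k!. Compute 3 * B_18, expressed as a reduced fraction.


Bernoulli numbers can also be computed recursively via B_0 = 1 and sum_{j=0}^{m} C(m+1, j) B_j = 0 for m >= 1. Odd-index Bernoulli numbers vanish for k >= 3.
Computing B_18 = 43867/798, so 3 * B_18 = 3 * 43867/798 = 43867/266.

43867/266


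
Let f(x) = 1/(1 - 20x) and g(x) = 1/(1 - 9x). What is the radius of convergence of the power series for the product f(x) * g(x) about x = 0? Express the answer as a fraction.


The radius of 1/(1 - 20x) is 1/20 (nearest singularity at x = 1/20), and the radius of 1/(1 - 9x) is 1/9.
The product f(x)*g(x) = 1/((1 - 20x)(1 - 9x)) has singularities at both 1/20 and 1/9, so its radius of convergence is the distance to the nearest one:
min(1/20, 1/9) = 1/20.

1/20


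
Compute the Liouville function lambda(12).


The Liouville function is lambda(k) = (-1)^Omega(k), where Omega(k) counts the prime factors of k with multiplicity.
Factoring: 12 = 2 * 2 * 3, so Omega(12) = 3.
lambda(12) = (-1)^3 = -1.

-1


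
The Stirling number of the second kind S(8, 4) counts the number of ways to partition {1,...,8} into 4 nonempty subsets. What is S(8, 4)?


Using the explicit formula S(n,k) = (1/k!) sum_{j=0}^{k} (-1)^(k-j) C(k,j) j^n:
S(8, 4) = 1701
Equivalently, S(n,k) is n! times the coefficient of x^n in the EGF (e^x - 1)^k / k!.

1701


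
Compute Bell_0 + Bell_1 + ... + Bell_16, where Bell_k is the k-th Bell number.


Recall Bell_k counts set partitions of a k-set (with Bell_0 = 1 by convention).
Bell_0 through Bell_16: 1, 1, 2, 5, 15, 52, 203, 877, 4140, 21147, 115975, 678570, 4213597, 27644437, 190899322, 1382958545, 10480142147
Sum = 1 + 1 + 2 + 5 + 15 + 52 + 203 + 877 + 4140 + 21147 + 115975 + 678570 + 4213597 + 27644437 + 190899322 + 1382958545 + 10480142147 = 12086679036.

12086679036


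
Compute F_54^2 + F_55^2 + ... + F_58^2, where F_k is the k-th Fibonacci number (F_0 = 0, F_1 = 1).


There is a standard identity sum_{k=0}^{N} F_k^2 = F_N * F_{N+1} (proved inductively from the telescoping relation F_k^2 = F_k F_{k+1} - F_{k-1} F_k). Then
sum_{k=54}^{58} F_k^2 = F_58 F_59 - F_53 F_54.
Computing: F_58 = 591286729879, F_59 = 956722026041, F_53 = 53316291173, F_54 = 86267571272.
Sum = 591286729879 * 956722026041 - 53316291173 * 86267571272 = 561097571232268888796983.

561097571232268888796983


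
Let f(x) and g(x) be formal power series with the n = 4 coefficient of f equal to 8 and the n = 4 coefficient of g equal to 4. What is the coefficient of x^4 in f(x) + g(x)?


Addition of formal power series is termwise.
The coefficient of x^4 in f + g = 8 + 4
= 12

12


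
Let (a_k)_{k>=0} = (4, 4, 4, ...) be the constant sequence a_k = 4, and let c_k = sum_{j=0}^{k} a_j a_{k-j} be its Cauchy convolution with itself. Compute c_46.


Since a_j = 4 for all j >= 0, the convolution sum becomes
c_k = sum_{j=0}^{k} 4 * 4 = 16 * (k + 1).
Equivalently, the generating function of (a_k) is 4/(1 - x) and its square is 16/(1 - x)^2 = sum_{k>=0} 16(k + 1) x^k.
For k = 46: 16 * 47 = 752.

752


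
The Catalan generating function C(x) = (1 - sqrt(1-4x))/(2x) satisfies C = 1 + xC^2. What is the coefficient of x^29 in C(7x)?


Substituting x -> 7x scales the n-th coefficient by 7^n, so [x^29] C(7x) = 7^29 * C_29.
C_29 = C(2*29, 29)/(30) = 30067266499541040/30 = 1002242216651368.
So 7^29 * 1002242216651368 = 3219905755813179726837607 * 1002242216651368 = 3227125482114699703784517164127870396376.

3227125482114699703784517164127870396376


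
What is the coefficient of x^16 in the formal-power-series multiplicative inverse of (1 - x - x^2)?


Let the inverse be f(x) = sum_{k>=0} a_k x^k. From f(x) * (1 - x - x^2) = 1 and matching coefficients:
 x^0: a_0 = 1.
 x^1: a_1 - a_0 = 0, so a_1 = 1.
 x^k (k >= 2): a_k - a_{k-1} - a_{k-2} = 0, i.e. a_k = a_{k-1} + a_{k-2}.
This is the Fibonacci-type recurrence shifted so that a_0 = a_1 = 1.
Iterating: a_0=1, a_1=1, a_2=2, a_3=3, a_4=5, a_5=8, a_6=13, a_7=21, a_8=34, a_9=55, ...
a_16 = 1597.

1597


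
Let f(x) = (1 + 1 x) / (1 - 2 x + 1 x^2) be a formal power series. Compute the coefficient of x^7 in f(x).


Write f(x) = sum_{k>=0} a_k x^k. Multiplying both sides by 1 - 2 x + 1 x^2 gives
(1 - 2 x + 1 x^2) sum_{k>=0} a_k x^k = 1 + 1 x.
Matching coefficients:
 x^0: a_0 = 1
 x^1: a_1 - 2 a_0 = 1  =>  a_1 = 2*1 + 1 = 3
 x^k (k >= 2): a_k = 2 a_{k-1} - 1 a_{k-2}.
Iterating: a_2 = 5, a_3 = 7, a_4 = 9, a_5 = 11, a_6 = 13, a_7 = 15.
So the coefficient of x^7 is 15.

15


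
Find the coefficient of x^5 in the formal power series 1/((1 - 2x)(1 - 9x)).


By partial fractions or Cauchy convolution:
The coefficient equals sum_{k=0}^{5} 2^k * 9^(5-k).
= 75911

75911


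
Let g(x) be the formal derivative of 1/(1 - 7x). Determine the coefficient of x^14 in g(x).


Differentiate termwise: d/dx sum_{k>=0} 7^k x^k = sum_{k>=1} k 7^k x^(k-1) = sum_{j>=0} (j+1) 7^(j+1) x^j.
Equivalently, d/dx [1/(1 - 7x)] = 7/(1 - 7x)^2.
For j = 14: 15 * 7^15 = 15 * 4747561509943 = 71213422649145.

71213422649145


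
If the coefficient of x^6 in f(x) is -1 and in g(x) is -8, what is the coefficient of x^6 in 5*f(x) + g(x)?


Scalar multiplication scales coefficients: 5 * -1 = -5.
Then add the g coefficient: -5 + -8
= -13

-13


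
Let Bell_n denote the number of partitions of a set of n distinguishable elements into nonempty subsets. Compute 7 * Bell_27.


Bell_27 can be computed from the Bell triangle or from Dobinski's identity Bell_n = (1/e) * sum_{k>=0} k^n / k!.
Computing Bell_27 = 545717047936059989389.
Then 7 * 545717047936059989389 = 3820019335552419925723.

3820019335552419925723


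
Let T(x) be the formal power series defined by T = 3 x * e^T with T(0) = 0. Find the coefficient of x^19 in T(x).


Apply the Lagrange inversion formula: if T = 3 x * phi(T) with phi(t) = e^t, then
[x^n] T = 3^n * (1/n) [t^(n-1)] phi(t)^n = 3^n * (1/n) [t^(n-1)] e^(n t) = 3^n * (1/n) * n^(n-1) / (n-1)! = 3^n * n^(n-1) / n!.
When c = 1 this is the Cayley count of rooted labeled trees on n vertices, divided by n!.
For n = 19: 3^19 * 19^18 / 19! = 1162261467 * 104127350297911241532841/121645100408832000 = 970834090696004352832536033/975822848000.

970834090696004352832536033/975822848000


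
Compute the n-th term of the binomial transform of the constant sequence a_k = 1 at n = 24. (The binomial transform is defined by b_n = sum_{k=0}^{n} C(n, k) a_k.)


With a_k = 1 for all k, b_n = sum_{k=0}^{n} C(n, k) = 2^n by the binomial theorem.
For n = 24: 2^24 = 16777216.

16777216


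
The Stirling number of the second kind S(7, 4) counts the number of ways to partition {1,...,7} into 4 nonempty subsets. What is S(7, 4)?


Using the explicit formula S(n,k) = (1/k!) sum_{j=0}^{k} (-1)^(k-j) C(k,j) j^n:
S(7, 4) = 350
Equivalently, S(n,k) is n! times the coefficient of x^n in the EGF (e^x - 1)^k / k!.

350


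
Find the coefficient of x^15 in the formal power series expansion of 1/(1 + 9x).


Write 1/(1 + c x) = 1/(1 - (-c) x) and apply the geometric-series identity
1/(1 - y) = sum_{k>=0} y^k to get 1/(1 + c x) = sum_{k>=0} (-c)^k x^k.
So the coefficient of x^k is (-c)^k = (-1)^k * c^k.
Here c = 9 and k = 15:
(-9)^15 = -1 * 205891132094649 = -205891132094649

-205891132094649


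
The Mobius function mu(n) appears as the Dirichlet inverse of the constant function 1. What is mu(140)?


140 has a squared prime factor, so mu(140) = 0.
Factorization reveals a repeated prime.

0


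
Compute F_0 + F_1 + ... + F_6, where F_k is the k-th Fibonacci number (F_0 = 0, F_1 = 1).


Use the identity sum_{k=0}^{N} F_k = F_{N+2} - 1 (which follows from F_{k+2} - F_{k+1} = F_k). Then
sum_{k=0}^{6} F_k = (F_{8} - 1) - (F_{1} - 1) = F_{8} - F_{1}.
Computing: F_{8} = 21, F_{1} = 1, so
Sum = 21 - 1 = 20.

20


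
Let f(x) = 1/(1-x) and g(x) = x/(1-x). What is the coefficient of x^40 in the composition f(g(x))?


First simplify the composition: f(g(x)) = 1/(1 - x/(1-x)) = (1-x)/((1-x) - x) = (1-x)/(1-2x).
Now extract the coefficient. Write (1-x)/(1-2x) = 1/(1-2x) - x/(1-2x).
The coefficient of x^n in 1/(1-2x) is 2^n, and in x/(1-2x) is 2^(n-1) (for n >= 1).
So the coefficient of x^40 is 2^40 - 2^39 = 1099511627776 - 549755813888 = 549755813888.

549755813888


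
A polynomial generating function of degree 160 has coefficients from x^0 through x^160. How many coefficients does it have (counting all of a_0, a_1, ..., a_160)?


A polynomial of degree 160 takes the form a_0 + a_1 x + ... + a_160 x^160.
The number of coefficients is 160 + 1 = 161.

161


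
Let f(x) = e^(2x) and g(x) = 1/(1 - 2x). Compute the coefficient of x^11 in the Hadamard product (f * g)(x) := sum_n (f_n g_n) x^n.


Expanding: f_k = 2^k/k! (from e^(2x)) and g_k = 2^k (from 1/(1 - 2x)). So the Hadamard coefficient (f * g)_k = 2^k 2^k / k! = (4)^k / k!.
For k = 11: 4^11/11! = 4194304/39916800 = 16384/155925.

16384/155925


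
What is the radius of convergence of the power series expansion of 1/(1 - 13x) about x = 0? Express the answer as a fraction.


Expanding 1/(1 - 13x) = sum_{k>=0} 13^k x^k, the series converges when |13x| < 1, i.e., |x| < 1/13.
So the radius of convergence is 1/13 = 1/13.

1/13


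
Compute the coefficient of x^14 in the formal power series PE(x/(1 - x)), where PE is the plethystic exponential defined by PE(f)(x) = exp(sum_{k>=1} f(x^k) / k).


For f(x) = x/(1 - x) we have
sum_{k>=1} f(x^k) / k = sum_{k>=1} (1/k) * x^k / (1 - x^k) = sum_{k, m >= 1} x^(k m) / k,
which after exponentiating simplifies to
PE(x/(1 - x)) = prod_{k>=1} 1 / (1 - x^k).
This is the generating function for the partition function p(n), so the coefficient of x^14 is p(14).
Computing p(14) by dynamic programming over parts 1, 2, ..., 14: p(14) = 135.

135


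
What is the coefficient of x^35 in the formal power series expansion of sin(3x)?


The Maclaurin series is sin(t) = sum_{k>=0} (-1)^k t^(2k+1) / (2k+1)!, so substituting t = 3x, only odd powers of x are nonzero, with coefficient of x^(2k+1) equal to (-1)^k 3^(2k+1) / (2k+1)!.
Write 35 = 2*17 + 1, giving the coefficient (-1)^17 * 3^35 / 35! = -50031545098999707/10333147966386144929666651337523200000000 = -3486784401/720134848346716926220697600000000.

-3486784401/720134848346716926220697600000000


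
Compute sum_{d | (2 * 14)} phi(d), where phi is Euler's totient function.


First, 2 * 14 = 28. One classical identity is sum_{d | n} phi(d) = n (each k in [1, n] has a unique gcd with n, and among the k's with gcd(k, n) = n/d there are phi(d) of them). So the sum equals 28. We also verify directly:
Divisors of 28: 1, 2, 4, 7, 14, 28.
phi values: 1, 1, 2, 6, 6, 12.
Sum = 28.

28


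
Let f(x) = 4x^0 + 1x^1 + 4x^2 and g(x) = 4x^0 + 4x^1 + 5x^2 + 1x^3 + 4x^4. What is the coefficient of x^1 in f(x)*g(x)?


Cauchy product at x^1:
4*4 + 1*4
= 20

20


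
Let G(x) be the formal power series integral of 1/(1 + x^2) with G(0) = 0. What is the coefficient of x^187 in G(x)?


1/(1 + x^2) = sum_{j>=0} (-1)^j x^(2j). Integrating termwise with G(0) = 0:
G(x) = sum_{j>=0} (-1)^j x^(2j+1) / (2j+1) = arctan(x).
Only odd powers are nonzero. For x^187 write 187 = 2*93 + 1, giving
(-1)^93 / 187 = -1/187 = -1/187.

-1/187


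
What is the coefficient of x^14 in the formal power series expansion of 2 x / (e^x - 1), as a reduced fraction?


The exponential generating function for Bernoulli numbers is
x / (e^x - 1) = sum_{k>=0} B_k x^k / k!.
So the coefficient of x^14 in 2 x / (e^x - 1) is 2 B_14 / 14!.
Computing: B_14 = 7/6, 14! = 87178291200, giving
2 * 7/6 / 87178291200 = 1/37362124800.

1/37362124800


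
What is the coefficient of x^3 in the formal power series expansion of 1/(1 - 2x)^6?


The general identity 1/(1 - c x)^r = sum_{k>=0} c^k C(k + r - 1, r - 1) x^k follows by substituting y = c x into 1/(1 - y)^r = sum_{k>=0} C(k + r - 1, r - 1) y^k.
For c = 2, r = 6, k = 3:
2^3 * C(8, 5) = 8 * 56 = 448.

448


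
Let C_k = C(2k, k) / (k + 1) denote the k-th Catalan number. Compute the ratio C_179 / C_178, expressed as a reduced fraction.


Using C_k = (2k)! / (k! (k+1)!), the ratio C_{k+1}/C_k simplifies to
C_{k+1}/C_k = [(2k+2)! / ((k+1)! (k+2)!)] * [k! (k+1)! / (2k)!]
 = (2k+2)(2k+1) / ((k+1)(k+2)) = 2(2k+1) / (k+2).
For k = 178: 2(2*178 + 1) / (178 + 2) = 714/180 = 119/30.

119/30


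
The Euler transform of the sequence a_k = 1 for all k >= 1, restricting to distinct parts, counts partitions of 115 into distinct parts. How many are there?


Partitions of 115 into distinct parts can be computed via generating function.
Product (1+x)(1+x^2)(1+x^3)...
The coefficient of x^115 = 1490528

1490528


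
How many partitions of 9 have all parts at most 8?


Using the generating function (1-x)^(-1)(1-x^2)^(-1)...(1-x^8)^(-1),
the coefficient of x^9 counts these restricted partitions.
Result = 29

29


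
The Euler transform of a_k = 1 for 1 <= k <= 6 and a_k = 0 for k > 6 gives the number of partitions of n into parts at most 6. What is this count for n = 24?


Partitions of 24 into parts at most 6:
Using generating function (1-x)^(-1)(1-x^2)^(-1)...(1-x^6)^(-1),
the coefficient of x^24 = 532

532


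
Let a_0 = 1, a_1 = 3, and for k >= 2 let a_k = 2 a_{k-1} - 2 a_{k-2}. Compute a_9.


Iterating the recurrence forward:
a_0 = 1
a_1 = 3
a_2 = 2*3 - 2*1 = 4
a_3 = 2*4 - 2*3 = 2
a_4 = 2*2 - 2*4 = -4
a_5 = 2*-4 - 2*2 = -12
a_6 = 2*-12 - 2*-4 = -16
a_7 = 2*-16 - 2*-12 = -8
a_8 = 2*-8 - 2*-16 = 16
a_9 = 2*16 - 2*-8 = 48
So a_9 = 48.

48


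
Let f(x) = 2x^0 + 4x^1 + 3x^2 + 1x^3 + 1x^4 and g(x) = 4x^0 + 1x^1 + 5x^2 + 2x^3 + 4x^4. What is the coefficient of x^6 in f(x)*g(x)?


Cauchy product at x^6:
3*4 + 1*2 + 1*5
= 19

19


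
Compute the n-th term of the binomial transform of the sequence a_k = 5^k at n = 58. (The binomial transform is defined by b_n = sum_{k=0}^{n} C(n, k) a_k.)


With a_k = 5^k, b_n = sum_{k=0}^{n} C(n, k) 5^k = (1 + 5)^n by the binomial theorem.
For n = 58: (1 + 5)^58 = 6^58 = 1357602166130257152481187563160405662935023616.

1357602166130257152481187563160405662935023616


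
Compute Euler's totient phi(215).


phi(n) counts integers in [1, n] coprime to n. Using the multiplicative formula phi(n) = n * prod_{p | n} (1 - 1/p):
215 = 5 * 43, so
phi(215) = 215 * (1 - 1/5) * (1 - 1/43) = 168.

168


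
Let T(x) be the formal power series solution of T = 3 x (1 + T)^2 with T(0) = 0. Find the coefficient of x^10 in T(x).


Apply the Lagrange inversion formula: if T = 3 x * phi(T) with phi(t) = (1 + t)^2, then [x^n] T = 3^n * (1/n) [t^(n-1)] phi(t)^n = 3^n * (1/n) [t^(n-1)] (1 + t)^(2n) = 3^n * (1/n) C(2n, n-1).
Using the identity C(2n, n-1) = C(2n, n) * n / (n+1), the unscaled factor equals C(2n, n) / (n+1) = C_n, the n-th Catalan number.
For n = 10: C_10 = C(20, 10) / 11 = 184756/11 = 16796.
With the 3^10 = 59049 factor, the coefficient is 59049 * 16796 = 991787004.

991787004


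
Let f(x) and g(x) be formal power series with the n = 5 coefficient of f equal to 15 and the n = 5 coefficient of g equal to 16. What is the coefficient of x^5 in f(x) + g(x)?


Addition of formal power series is termwise.
The coefficient of x^5 in f + g = 15 + 16
= 31

31


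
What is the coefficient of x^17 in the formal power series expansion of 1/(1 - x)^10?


The negative binomial / multiset identity is
1/(1 - x)^r = sum_{k>=0} C(k + r - 1, r - 1) x^k.
Here r = 10 and k = 17, so the coefficient is
C(17 + 9, 9) = C(26, 9)
= 3124550

3124550


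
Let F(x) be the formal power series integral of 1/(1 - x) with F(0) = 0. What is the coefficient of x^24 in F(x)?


1/(1 - x) = sum_{k>=0} x^k. Integrating termwise and using F(0) = 0 gives
F(x) = sum_{k>=0} x^(k+1) / (k+1) = sum_{m>=1} x^m / m = -ln(1 - x).
So the coefficient of x^24 is 1/24 = 1/24.

1/24


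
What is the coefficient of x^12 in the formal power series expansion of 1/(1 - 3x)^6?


The general identity 1/(1 - c x)^r = sum_{k>=0} c^k C(k + r - 1, r - 1) x^k follows by substituting y = c x into 1/(1 - y)^r = sum_{k>=0} C(k + r - 1, r - 1) y^k.
For c = 3, r = 6, k = 12:
3^12 * C(17, 5) = 531441 * 6188 = 3288556908.

3288556908


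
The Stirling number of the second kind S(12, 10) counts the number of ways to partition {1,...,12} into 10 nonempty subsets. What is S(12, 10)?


Using the explicit formula S(n,k) = (1/k!) sum_{j=0}^{k} (-1)^(k-j) C(k,j) j^n:
S(12, 10) = 1705
Equivalently, S(n,k) is n! times the coefficient of x^n in the EGF (e^x - 1)^k / k!.

1705


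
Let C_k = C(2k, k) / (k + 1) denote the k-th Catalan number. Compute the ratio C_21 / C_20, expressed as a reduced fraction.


Using C_k = (2k)! / (k! (k+1)!), the ratio C_{k+1}/C_k simplifies to
C_{k+1}/C_k = [(2k+2)! / ((k+1)! (k+2)!)] * [k! (k+1)! / (2k)!]
 = (2k+2)(2k+1) / ((k+1)(k+2)) = 2(2k+1) / (k+2).
For k = 20: 2(2*20 + 1) / (20 + 2) = 82/22 = 41/11.

41/11


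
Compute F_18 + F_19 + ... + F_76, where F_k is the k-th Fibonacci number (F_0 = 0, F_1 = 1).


Use the identity sum_{k=0}^{N} F_k = F_{N+2} - 1 (which follows from F_{k+2} - F_{k+1} = F_k). Then
sum_{k=18}^{76} F_k = (F_{78} - 1) - (F_{19} - 1) = F_{78} - F_{19}.
Computing: F_{78} = 8944394323791464, F_{19} = 4181, so
Sum = 8944394323791464 - 4181 = 8944394323787283.

8944394323787283


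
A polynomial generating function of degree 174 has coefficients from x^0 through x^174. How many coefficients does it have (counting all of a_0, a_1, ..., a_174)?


A polynomial of degree 174 takes the form a_0 + a_1 x + ... + a_174 x^174.
The number of coefficients is 174 + 1 = 175.

175


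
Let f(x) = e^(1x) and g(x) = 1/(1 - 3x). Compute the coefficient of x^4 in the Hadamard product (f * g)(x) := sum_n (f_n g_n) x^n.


Expanding: f_k = 1^k/k! (from e^(1x)) and g_k = 3^k (from 1/(1 - 3x)). So the Hadamard coefficient (f * g)_k = 1^k 3^k / k! = (3)^k / k!.
For k = 4: 3^4/4! = 81/24 = 27/8.

27/8


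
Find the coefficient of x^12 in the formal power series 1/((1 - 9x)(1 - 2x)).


By partial fractions or Cauchy convolution:
The coefficient equals sum_{k=0}^{12} 9^k * 2^(12-k).
= 363123688591

363123688591


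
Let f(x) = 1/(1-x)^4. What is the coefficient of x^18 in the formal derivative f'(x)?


Differentiate: d/dx [ 1/(1-x)^r ] = r / (1-x)^(r+1).
Here r = 4, so f'(x) = 4 / (1-x)^5.
The expansion of 1/(1-x)^(r+1) has coefficient of x^n equal to C(n+r, r).
So the coefficient of x^18 in f'(x) is
4 * C(22, 4) = 4 * 7315 = 29260

29260


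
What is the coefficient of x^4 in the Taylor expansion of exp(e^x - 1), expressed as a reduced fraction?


exp(e^x - 1) = sum_{k>=0} Bell_k x^k / k!, where Bell_k is the k-th Bell number.
So the coefficient of x^4 is Bell_4 / 4!.
Computing: Bell_4 = 15 and 4! = 24, giving
15/24 = 5/8.

5/8


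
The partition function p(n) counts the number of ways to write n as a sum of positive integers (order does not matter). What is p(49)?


Using the generating function prod_{k>=1} 1/(1-x^k), we compute p(49).
By dynamic programming over parts 1 through 49:
p(49) = 173525

173525


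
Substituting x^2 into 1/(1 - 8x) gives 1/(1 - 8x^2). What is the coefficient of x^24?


The coefficient of x^(2m) in 1/(1 - 8x^2) is 8^m.
With n = 24 = 2*12, the coefficient is 8^12 = 68719476736.

68719476736


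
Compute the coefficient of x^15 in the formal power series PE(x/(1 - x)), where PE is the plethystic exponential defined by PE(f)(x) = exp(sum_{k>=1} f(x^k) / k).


For f(x) = x/(1 - x) we have
sum_{k>=1} f(x^k) / k = sum_{k>=1} (1/k) * x^k / (1 - x^k) = sum_{k, m >= 1} x^(k m) / k,
which after exponentiating simplifies to
PE(x/(1 - x)) = prod_{k>=1} 1 / (1 - x^k).
This is the generating function for the partition function p(n), so the coefficient of x^15 is p(15).
Computing p(15) by dynamic programming over parts 1, 2, ..., 15: p(15) = 176.

176


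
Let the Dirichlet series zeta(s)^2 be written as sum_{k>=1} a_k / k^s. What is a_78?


The Dirichlet convolution of the constant function 1 with itself gives (1 * 1)(k) = sum_{d | k} 1 = d(k), the number of positive divisors of k.
Since zeta(s) = sum_{k>=1} 1/k^s, we have zeta(s)^2 = sum_{k>=1} d(k)/k^s, so a_k = d(k).
For k = 78: the divisors are 1, 2, 3, 6, 13, 26, 39, 78.
Count = 8.

8


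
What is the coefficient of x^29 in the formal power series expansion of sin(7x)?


The Maclaurin series is sin(t) = sum_{k>=0} (-1)^k t^(2k+1) / (2k+1)!, so substituting t = 7x, only odd powers of x are nonzero, with coefficient of x^(2k+1) equal to (-1)^k 7^(2k+1) / (2k+1)!.
Write 29 = 2*14 + 1, giving the coefficient (-1)^14 * 7^29 / 29! = 3219905755813179726837607/8841761993739701954543616000000 = 1341068619663964900807/3682533108596294025216000000.

1341068619663964900807/3682533108596294025216000000


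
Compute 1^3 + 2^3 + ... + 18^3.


This power sum has a closed form given by Faulhaber's formula
sum_{k=1}^{m} k^p = (1 / (p + 1)) * sum_{j=0}^{p} C(p + 1, j) B_j m^(p + 1 - j),
but for small m direct computation is fastest:
1 + 8 + 27 + 64 + 125 + 216 + 343 + 512 + 729 + 1000 + 1331 + 1728 + 2197 + 2744 + 3375 + 4096 + 4913 + 5832 = 29241.

29241


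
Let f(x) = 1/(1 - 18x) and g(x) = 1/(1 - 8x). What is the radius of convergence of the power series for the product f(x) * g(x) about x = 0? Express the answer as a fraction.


The radius of 1/(1 - 18x) is 1/18 (nearest singularity at x = 1/18), and the radius of 1/(1 - 8x) is 1/8.
The product f(x)*g(x) = 1/((1 - 18x)(1 - 8x)) has singularities at both 1/18 and 1/8, so its radius of convergence is the distance to the nearest one:
min(1/18, 1/8) = 1/18.

1/18


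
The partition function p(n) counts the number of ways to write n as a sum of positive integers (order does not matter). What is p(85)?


Using the generating function prod_{k>=1} 1/(1-x^k), we compute p(85).
By dynamic programming over parts 1 through 85:
p(85) = 30167357

30167357


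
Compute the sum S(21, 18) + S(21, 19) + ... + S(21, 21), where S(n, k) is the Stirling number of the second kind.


By definition, S(n, k) counts partitions of an n-set into exactly k nonempty blocks.
Computing row n = 21 for k = 18..21:
S(21, k): 1023435, 19285, 210, 1
Sum = 1042931.

1042931


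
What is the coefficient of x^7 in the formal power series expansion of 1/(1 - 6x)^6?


The general identity 1/(1 - c x)^r = sum_{k>=0} c^k C(k + r - 1, r - 1) x^k follows by substituting y = c x into 1/(1 - y)^r = sum_{k>=0} C(k + r - 1, r - 1) y^k.
For c = 6, r = 6, k = 7:
6^7 * C(12, 5) = 279936 * 792 = 221709312.

221709312


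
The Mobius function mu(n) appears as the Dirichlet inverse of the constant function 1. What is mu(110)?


110 = 2 * 5 * 11 (all distinct primes).
mu(110) = (-1)^3 = -1

-1


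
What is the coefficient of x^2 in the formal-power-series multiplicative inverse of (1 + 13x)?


The inverse is 1/(1 + 13x). Apply the geometric identity 1/(1 - y) = sum_{k>=0} y^k with y = -13x:
1/(1 + 13x) = sum_{k>=0} (-13)^k x^k.
So the coefficient of x^2 is (-13)^2 = 169.

169


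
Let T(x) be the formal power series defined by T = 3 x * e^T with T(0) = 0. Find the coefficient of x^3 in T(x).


Apply the Lagrange inversion formula: if T = 3 x * phi(T) with phi(t) = e^t, then
[x^n] T = 3^n * (1/n) [t^(n-1)] phi(t)^n = 3^n * (1/n) [t^(n-1)] e^(n t) = 3^n * (1/n) * n^(n-1) / (n-1)! = 3^n * n^(n-1) / n!.
When c = 1 this is the Cayley count of rooted labeled trees on n vertices, divided by n!.
For n = 3: 3^3 * 3^2 / 3! = 27 * 9/6 = 81/2.

81/2
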